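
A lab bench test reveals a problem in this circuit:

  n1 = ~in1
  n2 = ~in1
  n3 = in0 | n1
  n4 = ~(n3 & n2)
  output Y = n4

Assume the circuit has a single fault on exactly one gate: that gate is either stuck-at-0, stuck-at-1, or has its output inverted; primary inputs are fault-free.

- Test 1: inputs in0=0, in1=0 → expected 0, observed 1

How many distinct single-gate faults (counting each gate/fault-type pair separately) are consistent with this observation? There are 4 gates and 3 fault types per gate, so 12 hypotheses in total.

8

Fault-free: n1=1, n2=1, n3=1, n4=0 → 0. Observed 1.
  n1 stuck-at-0: output 1 ✓
  n1 stuck-at-1: output 0 ✗
  n1 inverted output: output 1 ✓
  n2 stuck-at-0: output 1 ✓
  n2 stuck-at-1: output 0 ✗
  n2 inverted output: output 1 ✓
  n3 stuck-at-0: output 1 ✓
  n3 stuck-at-1: output 0 ✗
  n3 inverted output: output 1 ✓
  n4 stuck-at-0: output 0 ✗
  n4 stuck-at-1: output 1 ✓
  n4 inverted output: output 1 ✓
Consistent faults: {n1 stuck-at-0, n1 inverted output, n2 stuck-at-0, n2 inverted output, n3 stuck-at-0, n3 inverted output, n4 stuck-at-1, n4 inverted output} — 8 in all.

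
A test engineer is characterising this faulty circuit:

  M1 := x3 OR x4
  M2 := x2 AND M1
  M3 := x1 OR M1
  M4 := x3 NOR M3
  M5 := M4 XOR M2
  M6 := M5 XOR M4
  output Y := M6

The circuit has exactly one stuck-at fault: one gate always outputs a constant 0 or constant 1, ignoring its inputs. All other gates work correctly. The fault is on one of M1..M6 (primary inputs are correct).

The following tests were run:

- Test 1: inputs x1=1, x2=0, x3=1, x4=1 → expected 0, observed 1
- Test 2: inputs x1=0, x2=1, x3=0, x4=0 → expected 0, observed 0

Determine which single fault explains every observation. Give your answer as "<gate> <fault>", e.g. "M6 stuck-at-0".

M5 stuck-at-1

Fault-free values for test 1 (x1=1, x2=0, x3=1, x4=1): M1=1, M2=0, M3=1, M4=0, M5=0, M6=0, giving Y=0. Observed 1.
Test 1: faults giving observed 1 are {M2 stuck-at-1, M5 stuck-at-1, M6 stuck-at-1}.
Test 2 (x1=0, x2=1, x3=0, x4=0): fault-free M1=0, M2=0, M3=0, M4=1, M5=1, M6=0 → 0; observed 0. Eliminates M2 stuck-at-1, M6 stuck-at-1.
Only M5 stuck-at-1 is consistent with every test.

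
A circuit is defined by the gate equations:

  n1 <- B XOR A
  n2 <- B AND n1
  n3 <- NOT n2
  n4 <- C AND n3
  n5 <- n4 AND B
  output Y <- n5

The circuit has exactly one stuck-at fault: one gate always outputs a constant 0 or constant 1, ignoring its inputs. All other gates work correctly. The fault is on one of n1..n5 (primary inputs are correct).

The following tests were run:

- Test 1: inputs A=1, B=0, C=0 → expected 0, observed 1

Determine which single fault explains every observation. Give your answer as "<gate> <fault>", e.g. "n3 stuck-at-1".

Fault-free values for test 1 (A=1, B=0, C=0): n1=1, n2=0, n3=1, n4=0, n5=0, giving Y=0. Observed 1.
Test 1: faults giving observed 1 are {n5 stuck-at-1}.
Only n5 stuck-at-1 is consistent with every test.

n5 stuck-at-1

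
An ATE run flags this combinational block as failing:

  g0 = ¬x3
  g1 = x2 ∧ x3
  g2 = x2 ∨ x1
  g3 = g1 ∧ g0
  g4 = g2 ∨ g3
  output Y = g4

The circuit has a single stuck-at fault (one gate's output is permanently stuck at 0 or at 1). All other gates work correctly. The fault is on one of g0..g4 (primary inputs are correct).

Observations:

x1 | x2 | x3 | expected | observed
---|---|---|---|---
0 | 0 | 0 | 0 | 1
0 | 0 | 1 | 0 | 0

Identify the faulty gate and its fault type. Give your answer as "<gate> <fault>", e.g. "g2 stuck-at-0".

Fault-free values for test 1 (x1=0, x2=0, x3=0): g0=1, g1=0, g2=0, g3=0, g4=0, giving Y=0. Observed 1.
Test 1: faults giving observed 1 are {g1 stuck-at-1, g2 stuck-at-1, g3 stuck-at-1, g4 stuck-at-1}.
Test 2 (x1=0, x2=0, x3=1): fault-free g0=0, g1=0, g2=0, g3=0, g4=0 → 0; observed 0. Eliminates g2 stuck-at-1, g3 stuck-at-1, g4 stuck-at-1.
Only g1 stuck-at-1 is consistent with every test.

g1 stuck-at-1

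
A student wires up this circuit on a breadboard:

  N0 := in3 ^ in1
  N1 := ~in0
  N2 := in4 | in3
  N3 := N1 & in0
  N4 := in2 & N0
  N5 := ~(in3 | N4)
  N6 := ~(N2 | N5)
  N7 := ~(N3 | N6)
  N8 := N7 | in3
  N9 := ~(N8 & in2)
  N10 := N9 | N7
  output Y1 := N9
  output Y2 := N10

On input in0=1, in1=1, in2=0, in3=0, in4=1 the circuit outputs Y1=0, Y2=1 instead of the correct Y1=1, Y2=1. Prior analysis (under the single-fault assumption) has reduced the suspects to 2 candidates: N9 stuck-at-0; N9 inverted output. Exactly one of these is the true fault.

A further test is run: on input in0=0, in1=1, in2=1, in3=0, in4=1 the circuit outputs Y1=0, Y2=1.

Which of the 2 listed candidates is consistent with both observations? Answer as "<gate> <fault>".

N9 stuck-at-0

Evaluate each candidate on input in0=0, in1=1, in2=1, in3=0, in4=1:
  N9 stuck-at-0: N0=1, N1=1, N2=1, N3=0, N4=1, N5=0, N6=0, N7=1, N8=1, N9=0 [stuck-at-0], N10=1 → Y1=0, Y2=1 — matches
  N9 inverted output: N0=1, N1=1, N2=1, N3=0, N4=1, N5=0, N6=0, N7=1, N8=1, N9=1 [inverted output], N10=1 → Y1=1, Y2=1 — eliminated
Only N9 stuck-at-0 reproduces the observed Y1=0, Y2=1.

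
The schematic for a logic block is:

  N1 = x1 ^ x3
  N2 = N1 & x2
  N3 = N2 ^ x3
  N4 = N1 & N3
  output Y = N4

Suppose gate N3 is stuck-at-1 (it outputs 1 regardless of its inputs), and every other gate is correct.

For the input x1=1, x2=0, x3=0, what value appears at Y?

1

Propagate with N3 forced: N1=1, N2=0, N3=1 [stuck-at-1], N4=1.
So Y = 1. (Without the fault it would be 0.)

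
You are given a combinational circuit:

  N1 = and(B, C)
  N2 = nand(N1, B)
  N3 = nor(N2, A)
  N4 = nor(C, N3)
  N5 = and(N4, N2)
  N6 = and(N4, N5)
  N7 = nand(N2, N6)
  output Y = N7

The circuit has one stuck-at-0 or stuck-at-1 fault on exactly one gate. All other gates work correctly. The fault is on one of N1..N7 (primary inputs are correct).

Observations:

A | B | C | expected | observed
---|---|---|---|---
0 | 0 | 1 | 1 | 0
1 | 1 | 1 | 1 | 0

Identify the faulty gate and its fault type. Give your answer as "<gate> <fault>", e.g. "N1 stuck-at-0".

Fault-free values for test 1 (A=0, B=0, C=1): N1=0, N2=1, N3=0, N4=0, N5=0, N6=0, N7=1, giving Y=1. Observed 0.
Test 1: faults giving observed 0 are {N4 stuck-at-1, N6 stuck-at-1, N7 stuck-at-0}.
Test 2 (A=1, B=1, C=1): fault-free N1=1, N2=0, N3=0, N4=0, N5=0, N6=0, N7=1 → 1; observed 0. Eliminates N4 stuck-at-1, N6 stuck-at-1.
Only N7 stuck-at-0 is consistent with every test.

N7 stuck-at-0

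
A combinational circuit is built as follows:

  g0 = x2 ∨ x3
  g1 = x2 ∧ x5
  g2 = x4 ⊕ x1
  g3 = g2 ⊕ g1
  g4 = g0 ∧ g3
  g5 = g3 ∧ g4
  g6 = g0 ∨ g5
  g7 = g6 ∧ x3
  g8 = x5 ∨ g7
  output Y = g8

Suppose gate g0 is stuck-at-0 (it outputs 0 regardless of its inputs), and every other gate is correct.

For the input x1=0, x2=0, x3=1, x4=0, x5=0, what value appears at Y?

Propagate with g0 forced: g0=0 [stuck-at-0], g1=0, g2=0, g3=0, g4=0, g5=0, g6=0, g7=0, g8=0.
So Y = 0. (Without the fault it would be 1.)

0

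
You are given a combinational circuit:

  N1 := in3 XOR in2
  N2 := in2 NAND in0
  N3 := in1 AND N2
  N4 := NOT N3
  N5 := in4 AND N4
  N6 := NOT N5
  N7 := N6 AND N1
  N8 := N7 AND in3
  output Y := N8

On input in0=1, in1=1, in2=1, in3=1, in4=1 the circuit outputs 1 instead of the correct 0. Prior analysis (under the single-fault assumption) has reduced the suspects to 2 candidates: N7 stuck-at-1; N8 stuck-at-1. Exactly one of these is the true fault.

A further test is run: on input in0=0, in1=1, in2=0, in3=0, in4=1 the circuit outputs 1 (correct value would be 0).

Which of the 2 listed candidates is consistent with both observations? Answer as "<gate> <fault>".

N8 stuck-at-1

Evaluate each candidate on input in0=0, in1=1, in2=0, in3=0, in4=1:
  N7 stuck-at-1: N1=0, N2=1, N3=1, N4=0, N5=0, N6=1, N7=1 [stuck-at-1], N8=0 → 0 — eliminated
  N8 stuck-at-1: N1=0, N2=1, N3=1, N4=0, N5=0, N6=1, N7=0, N8=1 [stuck-at-1] → 1 — matches
Only N8 stuck-at-1 reproduces the observed 1.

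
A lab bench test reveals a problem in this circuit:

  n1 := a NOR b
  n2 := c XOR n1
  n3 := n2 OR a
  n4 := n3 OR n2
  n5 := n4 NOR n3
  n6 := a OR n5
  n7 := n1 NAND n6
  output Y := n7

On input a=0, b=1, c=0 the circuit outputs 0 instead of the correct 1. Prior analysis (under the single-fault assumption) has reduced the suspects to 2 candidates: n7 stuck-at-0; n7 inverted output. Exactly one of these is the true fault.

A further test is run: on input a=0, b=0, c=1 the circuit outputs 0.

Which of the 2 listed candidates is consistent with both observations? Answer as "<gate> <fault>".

n7 stuck-at-0

Evaluate each candidate on input a=0, b=0, c=1:
  n7 stuck-at-0: n1=1, n2=0, n3=0, n4=0, n5=1, n6=1, n7=0 [stuck-at-0] → 0 — matches
  n7 inverted output: n1=1, n2=0, n3=0, n4=0, n5=1, n6=1, n7=1 [inverted output] → 1 — eliminated
Only n7 stuck-at-0 reproduces the observed 0.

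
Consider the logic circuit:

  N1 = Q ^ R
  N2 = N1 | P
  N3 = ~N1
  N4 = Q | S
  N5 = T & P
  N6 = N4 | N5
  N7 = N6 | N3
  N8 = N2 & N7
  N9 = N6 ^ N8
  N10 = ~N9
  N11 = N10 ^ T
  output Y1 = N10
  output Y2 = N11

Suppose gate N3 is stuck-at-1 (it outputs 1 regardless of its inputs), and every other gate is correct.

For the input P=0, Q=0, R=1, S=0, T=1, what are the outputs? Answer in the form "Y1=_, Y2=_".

Y1=0, Y2=1

Propagate with N3 forced: N1=1, N2=1, N3=1 [stuck-at-1], N4=0, N5=0, N6=0, N7=1, N8=1, N9=1, N10=0, N11=1.
So the outputs are Y1=0, Y2=1. (Without the fault they would be Y1=1, Y2=0.)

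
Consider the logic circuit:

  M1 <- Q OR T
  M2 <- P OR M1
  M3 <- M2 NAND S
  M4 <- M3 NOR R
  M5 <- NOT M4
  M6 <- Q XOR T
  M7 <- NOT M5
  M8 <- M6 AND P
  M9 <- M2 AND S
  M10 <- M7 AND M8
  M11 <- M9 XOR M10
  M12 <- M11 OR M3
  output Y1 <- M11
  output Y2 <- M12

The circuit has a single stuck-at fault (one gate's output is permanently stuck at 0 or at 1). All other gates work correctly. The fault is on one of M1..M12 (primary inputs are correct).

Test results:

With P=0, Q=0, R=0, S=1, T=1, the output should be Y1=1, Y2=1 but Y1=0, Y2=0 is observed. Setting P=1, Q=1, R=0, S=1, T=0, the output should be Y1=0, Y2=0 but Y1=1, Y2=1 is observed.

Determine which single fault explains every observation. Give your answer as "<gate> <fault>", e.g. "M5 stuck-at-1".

Fault-free values for test 1 (P=0, Q=0, R=0, S=1, T=1): M1=1, M2=1, M3=0, M4=1, M5=0, M6=1, M7=1, M8=0, M9=1, M10=0, M11=1, M12=1, giving Y1=1, Y2=1. Observed Y1=0, Y2=0.
Test 1: faults giving observed Y1=0, Y2=0 are {M8 stuck-at-1, M9 stuck-at-0, M10 stuck-at-1, M11 stuck-at-0}.
Test 2 (P=1, Q=1, R=0, S=1, T=0): fault-free M1=1, M2=1, M3=0, M4=1, M5=0, M6=1, M7=1, M8=1, M9=1, M10=1, M11=0, M12=0 → Y1=0, Y2=0; observed Y1=1, Y2=1. Eliminates M8 stuck-at-1, M10 stuck-at-1, M11 stuck-at-0.
Only M9 stuck-at-0 is consistent with every test.

M9 stuck-at-0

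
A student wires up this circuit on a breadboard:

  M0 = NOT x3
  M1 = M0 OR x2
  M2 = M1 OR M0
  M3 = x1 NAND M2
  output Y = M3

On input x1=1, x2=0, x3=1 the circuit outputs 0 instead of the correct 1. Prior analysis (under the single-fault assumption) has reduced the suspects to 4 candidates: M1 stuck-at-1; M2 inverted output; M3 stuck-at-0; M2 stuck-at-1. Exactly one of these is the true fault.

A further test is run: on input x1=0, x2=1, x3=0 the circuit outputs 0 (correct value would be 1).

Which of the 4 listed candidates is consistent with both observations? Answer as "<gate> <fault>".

M3 stuck-at-0

Evaluate each candidate on input x1=0, x2=1, x3=0:
  M1 stuck-at-1: M0=1, M1=1 [stuck-at-1], M2=1, M3=1 → 1 — eliminated
  M2 inverted output: M0=1, M1=1, M2=0 [inverted output], M3=1 → 1 — eliminated
  M3 stuck-at-0: M0=1, M1=1, M2=1, M3=0 [stuck-at-0] → 0 — matches
  M2 stuck-at-1: M0=1, M1=1, M2=1 [stuck-at-1], M3=1 → 1 — eliminated
Only M3 stuck-at-0 reproduces the observed 0.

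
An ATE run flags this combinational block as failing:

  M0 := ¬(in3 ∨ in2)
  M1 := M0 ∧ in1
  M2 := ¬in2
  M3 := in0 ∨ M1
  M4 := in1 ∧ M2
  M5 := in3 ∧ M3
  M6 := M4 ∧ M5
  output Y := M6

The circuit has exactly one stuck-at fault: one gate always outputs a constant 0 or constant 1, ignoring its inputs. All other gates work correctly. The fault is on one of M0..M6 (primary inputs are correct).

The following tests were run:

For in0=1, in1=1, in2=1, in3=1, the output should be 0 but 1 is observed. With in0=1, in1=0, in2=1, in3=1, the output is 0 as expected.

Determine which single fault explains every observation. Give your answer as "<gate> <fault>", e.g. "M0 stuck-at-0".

M2 stuck-at-1

Fault-free values for test 1 (in0=1, in1=1, in2=1, in3=1): M0=0, M1=0, M2=0, M3=1, M4=0, M5=1, M6=0, giving Y=0. Observed 1.
Test 1: faults giving observed 1 are {M2 stuck-at-1, M4 stuck-at-1, M6 stuck-at-1}.
Test 2 (in0=1, in1=0, in2=1, in3=1): fault-free M0=0, M1=0, M2=0, M3=1, M4=0, M5=1, M6=0 → 0; observed 0. Eliminates M4 stuck-at-1, M6 stuck-at-1.
Only M2 stuck-at-1 is consistent with every test.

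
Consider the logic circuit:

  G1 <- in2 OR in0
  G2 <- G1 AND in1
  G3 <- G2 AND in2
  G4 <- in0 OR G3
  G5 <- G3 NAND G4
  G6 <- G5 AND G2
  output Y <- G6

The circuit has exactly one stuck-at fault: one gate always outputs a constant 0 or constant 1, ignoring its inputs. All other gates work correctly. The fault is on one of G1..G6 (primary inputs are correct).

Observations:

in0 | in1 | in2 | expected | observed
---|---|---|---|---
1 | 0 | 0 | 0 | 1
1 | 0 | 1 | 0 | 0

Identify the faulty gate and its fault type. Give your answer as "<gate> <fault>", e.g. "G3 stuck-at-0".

Fault-free values for test 1 (in0=1, in1=0, in2=0): G1=1, G2=0, G3=0, G4=1, G5=1, G6=0, giving Y=0. Observed 1.
Test 1: faults giving observed 1 are {G2 stuck-at-1, G6 stuck-at-1}.
Test 2 (in0=1, in1=0, in2=1): fault-free G1=1, G2=0, G3=0, G4=1, G5=1, G6=0 → 0; observed 0. Eliminates G6 stuck-at-1.
Only G2 stuck-at-1 is consistent with every test.

G2 stuck-at-1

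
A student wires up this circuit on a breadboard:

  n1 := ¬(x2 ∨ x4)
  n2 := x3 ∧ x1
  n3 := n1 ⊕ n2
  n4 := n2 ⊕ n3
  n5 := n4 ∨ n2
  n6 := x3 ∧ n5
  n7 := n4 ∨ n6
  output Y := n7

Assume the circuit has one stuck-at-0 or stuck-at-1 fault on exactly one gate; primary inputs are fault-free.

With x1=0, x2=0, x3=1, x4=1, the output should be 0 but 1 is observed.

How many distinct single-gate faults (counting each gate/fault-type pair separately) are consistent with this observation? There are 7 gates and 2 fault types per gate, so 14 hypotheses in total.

7

Fault-free: n1=0, n2=0, n3=0, n4=0, n5=0, n6=0, n7=0 → 0. Observed 1.
  n1 stuck-at-0: output 0 ✗
  n1 stuck-at-1: output 1 ✓
  n2 stuck-at-0: output 0 ✗
  n2 stuck-at-1: output 1 ✓
  n3 stuck-at-0: output 0 ✗
  n3 stuck-at-1: output 1 ✓
  n4 stuck-at-0: output 0 ✗
  n4 stuck-at-1: output 1 ✓
  n5 stuck-at-0: output 0 ✗
  n5 stuck-at-1: output 1 ✓
  n6 stuck-at-0: output 0 ✗
  n6 stuck-at-1: output 1 ✓
  n7 stuck-at-0: output 0 ✗
  n7 stuck-at-1: output 1 ✓
Consistent faults: {n1 stuck-at-1, n2 stuck-at-1, n3 stuck-at-1, n4 stuck-at-1, n5 stuck-at-1, n6 stuck-at-1, n7 stuck-at-1} — 7 in all.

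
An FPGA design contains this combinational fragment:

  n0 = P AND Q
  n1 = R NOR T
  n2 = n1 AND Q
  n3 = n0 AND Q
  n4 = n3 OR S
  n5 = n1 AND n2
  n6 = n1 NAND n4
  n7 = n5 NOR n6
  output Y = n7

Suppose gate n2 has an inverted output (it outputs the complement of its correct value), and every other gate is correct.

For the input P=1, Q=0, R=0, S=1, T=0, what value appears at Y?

0

Propagate with n2 forced: n0=0, n1=1, n2=1 [inverted output], n3=0, n4=1, n5=1, n6=0, n7=0.
So Y = 0. (Without the fault it would be 1.)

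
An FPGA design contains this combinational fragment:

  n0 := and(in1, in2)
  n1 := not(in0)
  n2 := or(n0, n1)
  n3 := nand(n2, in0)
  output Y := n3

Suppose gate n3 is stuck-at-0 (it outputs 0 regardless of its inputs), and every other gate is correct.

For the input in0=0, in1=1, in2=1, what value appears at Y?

Propagate with n3 forced: n0=1, n1=1, n2=1, n3=0 [stuck-at-0].
So Y = 0. (Without the fault it would be 1.)

0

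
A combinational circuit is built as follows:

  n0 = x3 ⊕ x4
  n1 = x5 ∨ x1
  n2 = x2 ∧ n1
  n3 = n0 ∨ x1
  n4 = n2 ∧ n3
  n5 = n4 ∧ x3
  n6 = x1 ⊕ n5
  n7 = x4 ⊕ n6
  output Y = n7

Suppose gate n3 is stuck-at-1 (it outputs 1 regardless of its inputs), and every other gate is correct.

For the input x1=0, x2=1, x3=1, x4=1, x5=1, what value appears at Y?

Propagate with n3 forced: n0=0, n1=1, n2=1, n3=1 [stuck-at-1], n4=1, n5=1, n6=1, n7=0.
So Y = 0. (Without the fault it would be 1.)

0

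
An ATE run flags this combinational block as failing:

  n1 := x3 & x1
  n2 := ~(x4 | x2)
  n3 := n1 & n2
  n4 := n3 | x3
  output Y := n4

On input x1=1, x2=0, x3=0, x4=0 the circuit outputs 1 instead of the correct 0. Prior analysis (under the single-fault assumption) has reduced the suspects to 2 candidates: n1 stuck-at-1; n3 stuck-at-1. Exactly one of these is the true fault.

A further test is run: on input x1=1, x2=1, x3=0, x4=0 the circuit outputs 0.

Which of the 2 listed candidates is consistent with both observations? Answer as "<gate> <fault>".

n1 stuck-at-1

Evaluate each candidate on input x1=1, x2=1, x3=0, x4=0:
  n1 stuck-at-1: n1=1 [stuck-at-1], n2=0, n3=0, n4=0 → 0 — matches
  n3 stuck-at-1: n1=0, n2=0, n3=1 [stuck-at-1], n4=1 → 1 — eliminated
Only n1 stuck-at-1 reproduces the observed 0.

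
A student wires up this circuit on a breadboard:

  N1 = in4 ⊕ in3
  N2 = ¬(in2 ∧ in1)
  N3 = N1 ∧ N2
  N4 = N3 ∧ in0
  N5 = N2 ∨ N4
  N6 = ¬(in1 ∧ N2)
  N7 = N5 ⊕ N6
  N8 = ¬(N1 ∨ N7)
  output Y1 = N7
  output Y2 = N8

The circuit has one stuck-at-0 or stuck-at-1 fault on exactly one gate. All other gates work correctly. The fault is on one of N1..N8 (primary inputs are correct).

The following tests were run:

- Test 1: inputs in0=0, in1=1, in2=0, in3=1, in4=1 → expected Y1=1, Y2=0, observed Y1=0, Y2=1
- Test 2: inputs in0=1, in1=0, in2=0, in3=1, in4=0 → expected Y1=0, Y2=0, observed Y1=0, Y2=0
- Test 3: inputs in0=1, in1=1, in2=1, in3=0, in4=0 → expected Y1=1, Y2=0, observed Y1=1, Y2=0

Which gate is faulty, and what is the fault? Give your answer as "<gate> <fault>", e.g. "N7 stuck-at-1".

Fault-free values for test 1 (in0=0, in1=1, in2=0, in3=1, in4=1): N1=0, N2=1, N3=0, N4=0, N5=1, N6=0, N7=1, N8=0, giving Y1=1, Y2=0. Observed Y1=0, Y2=1.
Test 1: faults giving observed Y1=0, Y2=1 are {N5 stuck-at-0, N6 stuck-at-1, N7 stuck-at-0}.
Test 2 (in0=1, in1=0, in2=0, in3=1, in4=0): fault-free N1=1, N2=1, N3=1, N4=1, N5=1, N6=1, N7=0, N8=0 → Y1=0, Y2=0; observed Y1=0, Y2=0. Eliminates N5 stuck-at-0.
Test 3 (in0=1, in1=1, in2=1, in3=0, in4=0): fault-free N1=0, N2=0, N3=0, N4=0, N5=0, N6=1, N7=1, N8=0 → Y1=1, Y2=0; observed Y1=1, Y2=0. Eliminates N7 stuck-at-0.
Only N6 stuck-at-1 is consistent with every test.

N6 stuck-at-1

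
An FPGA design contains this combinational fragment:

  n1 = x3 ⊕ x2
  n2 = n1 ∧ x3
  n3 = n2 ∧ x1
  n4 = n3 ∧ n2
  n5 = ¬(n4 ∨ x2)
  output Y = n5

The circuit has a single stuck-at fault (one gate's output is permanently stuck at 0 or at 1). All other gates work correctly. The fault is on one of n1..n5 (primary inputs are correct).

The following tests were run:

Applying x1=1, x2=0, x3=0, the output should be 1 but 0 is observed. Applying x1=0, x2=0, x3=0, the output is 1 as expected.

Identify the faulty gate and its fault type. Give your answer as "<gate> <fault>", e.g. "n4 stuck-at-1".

n2 stuck-at-1

Fault-free values for test 1 (x1=1, x2=0, x3=0): n1=0, n2=0, n3=0, n4=0, n5=1, giving Y=1. Observed 0.
Test 1: faults giving observed 0 are {n2 stuck-at-1, n4 stuck-at-1, n5 stuck-at-0}.
Test 2 (x1=0, x2=0, x3=0): fault-free n1=0, n2=0, n3=0, n4=0, n5=1 → 1; observed 1. Eliminates n4 stuck-at-1, n5 stuck-at-0.
Only n2 stuck-at-1 is consistent with every test.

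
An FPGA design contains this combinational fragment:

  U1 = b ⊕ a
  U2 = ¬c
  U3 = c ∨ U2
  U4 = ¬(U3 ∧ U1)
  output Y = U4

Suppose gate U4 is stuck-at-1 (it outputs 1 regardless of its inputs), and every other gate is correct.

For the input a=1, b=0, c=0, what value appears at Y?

1

Propagate with U4 forced: U1=1, U2=1, U3=1, U4=1 [stuck-at-1].
So Y = 1. (Without the fault it would be 0.)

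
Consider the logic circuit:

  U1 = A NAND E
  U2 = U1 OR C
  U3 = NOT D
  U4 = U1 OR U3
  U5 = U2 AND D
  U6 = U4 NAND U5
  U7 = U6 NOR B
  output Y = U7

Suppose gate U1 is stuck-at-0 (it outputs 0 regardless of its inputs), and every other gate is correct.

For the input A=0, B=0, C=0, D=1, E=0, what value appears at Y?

Propagate with U1 forced: U1=0 [stuck-at-0], U2=0, U3=0, U4=0, U5=0, U6=1, U7=0.
So Y = 0. (Without the fault it would be 1.)

0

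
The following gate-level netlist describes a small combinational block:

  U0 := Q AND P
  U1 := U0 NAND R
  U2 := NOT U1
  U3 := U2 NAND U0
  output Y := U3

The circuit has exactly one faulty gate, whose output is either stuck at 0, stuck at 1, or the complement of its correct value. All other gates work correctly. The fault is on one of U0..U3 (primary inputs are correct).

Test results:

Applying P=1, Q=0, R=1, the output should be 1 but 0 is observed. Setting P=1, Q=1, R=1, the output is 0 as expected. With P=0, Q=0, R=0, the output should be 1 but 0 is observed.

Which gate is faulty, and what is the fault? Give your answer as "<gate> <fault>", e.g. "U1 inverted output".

U3 stuck-at-0

Fault-free values for test 1 (P=1, Q=0, R=1): U0=0, U1=1, U2=0, U3=1, giving Y=1. Observed 0.
Test 1: faults giving observed 0 are {U0 stuck-at-1, U0 inverted output, U3 stuck-at-0, U3 inverted output}.
Test 2 (P=1, Q=1, R=1): fault-free U0=1, U1=0, U2=1, U3=0 → 0; observed 0. Eliminates U0 inverted output, U3 inverted output.
Test 3 (P=0, Q=0, R=0): fault-free U0=0, U1=1, U2=0, U3=1 → 1; observed 0. Eliminates U0 stuck-at-1.
Only U3 stuck-at-0 is consistent with every test.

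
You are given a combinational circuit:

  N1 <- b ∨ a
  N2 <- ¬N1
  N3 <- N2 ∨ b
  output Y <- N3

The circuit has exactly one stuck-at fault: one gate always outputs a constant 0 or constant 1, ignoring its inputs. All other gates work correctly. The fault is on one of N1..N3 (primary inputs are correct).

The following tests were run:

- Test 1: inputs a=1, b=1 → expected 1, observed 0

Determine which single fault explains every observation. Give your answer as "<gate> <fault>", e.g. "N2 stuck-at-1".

N3 stuck-at-0

Fault-free values for test 1 (a=1, b=1): N1=1, N2=0, N3=1, giving Y=1. Observed 0.
Test 1: faults giving observed 0 are {N3 stuck-at-0}.
Only N3 stuck-at-0 is consistent with every test.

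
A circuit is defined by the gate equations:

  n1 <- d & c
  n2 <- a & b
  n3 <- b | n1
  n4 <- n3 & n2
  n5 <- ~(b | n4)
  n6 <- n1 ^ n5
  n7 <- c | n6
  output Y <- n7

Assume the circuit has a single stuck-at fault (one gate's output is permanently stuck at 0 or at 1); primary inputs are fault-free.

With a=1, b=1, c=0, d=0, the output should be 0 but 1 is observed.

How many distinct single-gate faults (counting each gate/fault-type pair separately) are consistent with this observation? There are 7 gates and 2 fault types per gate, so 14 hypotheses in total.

4

Fault-free: n1=0, n2=1, n3=1, n4=1, n5=0, n6=0, n7=0 → 0. Observed 1.
  n1 stuck-at-0: output 0 ✗
  n1 stuck-at-1: output 1 ✓
  n2 stuck-at-0: output 0 ✗
  n2 stuck-at-1: output 0 ✗
  n3 stuck-at-0: output 0 ✗
  n3 stuck-at-1: output 0 ✗
  n4 stuck-at-0: output 0 ✗
  n4 stuck-at-1: output 0 ✗
  n5 stuck-at-0: output 0 ✗
  n5 stuck-at-1: output 1 ✓
  n6 stuck-at-0: output 0 ✗
  n6 stuck-at-1: output 1 ✓
  n7 stuck-at-0: output 0 ✗
  n7 stuck-at-1: output 1 ✓
Consistent faults: {n1 stuck-at-1, n5 stuck-at-1, n6 stuck-at-1, n7 stuck-at-1} — 4 in all.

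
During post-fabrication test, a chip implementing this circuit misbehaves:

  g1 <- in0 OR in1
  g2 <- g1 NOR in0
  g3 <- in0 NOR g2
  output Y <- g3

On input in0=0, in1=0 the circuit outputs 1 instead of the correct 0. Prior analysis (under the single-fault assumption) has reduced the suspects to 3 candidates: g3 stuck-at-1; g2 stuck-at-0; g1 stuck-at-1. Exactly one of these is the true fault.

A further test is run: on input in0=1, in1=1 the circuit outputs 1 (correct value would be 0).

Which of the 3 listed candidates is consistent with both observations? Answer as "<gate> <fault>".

g3 stuck-at-1

Evaluate each candidate on input in0=1, in1=1:
  g3 stuck-at-1: g1=1, g2=0, g3=1 [stuck-at-1] → 1 — matches
  g2 stuck-at-0: g1=1, g2=0 [stuck-at-0], g3=0 → 0 — eliminated
  g1 stuck-at-1: g1=1 [stuck-at-1], g2=0, g3=0 → 0 — eliminated
Only g3 stuck-at-1 reproduces the observed 1.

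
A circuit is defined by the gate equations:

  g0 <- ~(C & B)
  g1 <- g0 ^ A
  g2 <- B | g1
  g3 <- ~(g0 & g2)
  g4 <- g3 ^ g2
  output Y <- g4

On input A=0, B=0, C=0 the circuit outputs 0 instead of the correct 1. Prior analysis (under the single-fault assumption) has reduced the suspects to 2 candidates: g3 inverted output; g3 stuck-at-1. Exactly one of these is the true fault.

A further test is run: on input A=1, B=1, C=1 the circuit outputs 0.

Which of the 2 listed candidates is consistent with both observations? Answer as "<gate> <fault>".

g3 stuck-at-1

Evaluate each candidate on input A=1, B=1, C=1:
  g3 inverted output: g0=0, g1=1, g2=1, g3=0 [inverted output], g4=1 → 1 — eliminated
  g3 stuck-at-1: g0=0, g1=1, g2=1, g3=1 [stuck-at-1], g4=0 → 0 — matches
Only g3 stuck-at-1 reproduces the observed 0.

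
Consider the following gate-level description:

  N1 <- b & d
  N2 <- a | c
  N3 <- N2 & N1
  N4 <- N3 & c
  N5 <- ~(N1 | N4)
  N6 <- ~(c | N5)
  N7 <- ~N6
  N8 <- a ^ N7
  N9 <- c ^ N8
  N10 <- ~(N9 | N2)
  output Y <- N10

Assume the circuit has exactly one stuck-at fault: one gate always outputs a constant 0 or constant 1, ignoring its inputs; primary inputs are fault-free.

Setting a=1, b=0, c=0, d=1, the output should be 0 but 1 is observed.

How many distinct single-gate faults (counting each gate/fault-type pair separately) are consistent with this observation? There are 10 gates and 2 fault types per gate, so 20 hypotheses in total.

2

Fault-free: N1=0, N2=1, N3=0, N4=0, N5=1, N6=0, N7=1, N8=0, N9=0, N10=0 → 0. Observed 1.
  N1: none of the 2 fault types match ✗
  N2: stuck-at-0 ✓; others ✗
  N3: none of the 2 fault types match ✗
  N4: none of the 2 fault types match ✗
  N5: none of the 2 fault types match ✗
  N6: none of the 2 fault types match ✗
  N7: none of the 2 fault types match ✗
  N8: none of the 2 fault types match ✗
  N9: none of the 2 fault types match ✗
  N10: stuck-at-1 ✓; others ✗
Consistent faults: {N2 stuck-at-0, N10 stuck-at-1} — 2 in all.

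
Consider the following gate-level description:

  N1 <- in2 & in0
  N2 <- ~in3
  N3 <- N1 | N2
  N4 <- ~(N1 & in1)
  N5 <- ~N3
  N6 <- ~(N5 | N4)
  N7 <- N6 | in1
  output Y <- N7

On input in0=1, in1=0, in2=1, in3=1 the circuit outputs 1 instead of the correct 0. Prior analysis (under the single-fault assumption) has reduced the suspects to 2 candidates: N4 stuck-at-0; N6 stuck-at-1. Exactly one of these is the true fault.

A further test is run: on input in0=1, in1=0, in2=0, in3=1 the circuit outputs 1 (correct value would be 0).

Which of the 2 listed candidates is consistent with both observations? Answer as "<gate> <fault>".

N6 stuck-at-1

Evaluate each candidate on input in0=1, in1=0, in2=0, in3=1:
  N4 stuck-at-0: N1=0, N2=0, N3=0, N4=0 [stuck-at-0], N5=1, N6=0, N7=0 → 0 — eliminated
  N6 stuck-at-1: N1=0, N2=0, N3=0, N4=1, N5=1, N6=1 [stuck-at-1], N7=1 → 1 — matches
Only N6 stuck-at-1 reproduces the observed 1.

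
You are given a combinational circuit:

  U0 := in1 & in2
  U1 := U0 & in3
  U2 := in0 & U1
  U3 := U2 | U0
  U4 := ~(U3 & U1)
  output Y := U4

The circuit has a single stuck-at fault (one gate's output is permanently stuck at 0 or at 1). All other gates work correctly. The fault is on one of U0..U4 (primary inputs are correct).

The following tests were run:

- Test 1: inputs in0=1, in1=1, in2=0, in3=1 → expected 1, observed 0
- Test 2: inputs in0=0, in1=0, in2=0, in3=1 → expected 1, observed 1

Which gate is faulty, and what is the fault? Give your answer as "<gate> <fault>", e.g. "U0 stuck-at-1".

U1 stuck-at-1

Fault-free values for test 1 (in0=1, in1=1, in2=0, in3=1): U0=0, U1=0, U2=0, U3=0, U4=1, giving Y=1. Observed 0.
Test 1: faults giving observed 0 are {U0 stuck-at-1, U1 stuck-at-1, U4 stuck-at-0}.
Test 2 (in0=0, in1=0, in2=0, in3=1): fault-free U0=0, U1=0, U2=0, U3=0, U4=1 → 1; observed 1. Eliminates U0 stuck-at-1, U4 stuck-at-0.
Only U1 stuck-at-1 is consistent with every test.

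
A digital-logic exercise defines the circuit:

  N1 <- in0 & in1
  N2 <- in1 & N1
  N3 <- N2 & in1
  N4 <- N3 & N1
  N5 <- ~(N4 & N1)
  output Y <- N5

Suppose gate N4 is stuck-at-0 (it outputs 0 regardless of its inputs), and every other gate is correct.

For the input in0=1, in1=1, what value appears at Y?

1

Propagate with N4 forced: N1=1, N2=1, N3=1, N4=0 [stuck-at-0], N5=1.
So Y = 1. (Without the fault it would be 0.)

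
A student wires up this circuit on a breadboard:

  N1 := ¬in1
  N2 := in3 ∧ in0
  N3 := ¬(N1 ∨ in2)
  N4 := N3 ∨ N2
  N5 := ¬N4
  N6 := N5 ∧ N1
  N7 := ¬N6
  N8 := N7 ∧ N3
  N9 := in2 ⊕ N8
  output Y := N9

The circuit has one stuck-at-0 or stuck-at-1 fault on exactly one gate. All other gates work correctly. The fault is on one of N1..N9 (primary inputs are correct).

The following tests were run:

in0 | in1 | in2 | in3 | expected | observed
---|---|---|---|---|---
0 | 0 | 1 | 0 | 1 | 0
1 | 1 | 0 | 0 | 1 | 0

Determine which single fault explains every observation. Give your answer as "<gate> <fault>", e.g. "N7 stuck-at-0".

N9 stuck-at-0

Fault-free values for test 1 (in0=0, in1=0, in2=1, in3=0): N1=1, N2=0, N3=0, N4=0, N5=1, N6=1, N7=0, N8=0, N9=1, giving Y=1. Observed 0.
Test 1: faults giving observed 0 are {N3 stuck-at-1, N8 stuck-at-1, N9 stuck-at-0}.
Test 2 (in0=1, in1=1, in2=0, in3=0): fault-free N1=0, N2=0, N3=1, N4=1, N5=0, N6=0, N7=1, N8=1, N9=1 → 1; observed 0. Eliminates N3 stuck-at-1, N8 stuck-at-1.
Only N9 stuck-at-0 is consistent with every test.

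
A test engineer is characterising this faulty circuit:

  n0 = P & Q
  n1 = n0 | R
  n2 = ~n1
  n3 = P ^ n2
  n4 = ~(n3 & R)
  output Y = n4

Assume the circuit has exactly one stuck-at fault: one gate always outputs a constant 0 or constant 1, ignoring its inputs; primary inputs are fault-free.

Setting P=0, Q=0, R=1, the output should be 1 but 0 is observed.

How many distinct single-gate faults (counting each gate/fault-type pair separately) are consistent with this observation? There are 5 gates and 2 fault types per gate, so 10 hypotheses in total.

4

Fault-free: n0=0, n1=1, n2=0, n3=0, n4=1 → 1. Observed 0.
  n0 stuck-at-0: output 1 ✗
  n0 stuck-at-1: output 1 ✗
  n1 stuck-at-0: output 0 ✓
  n1 stuck-at-1: output 1 ✗
  n2 stuck-at-0: output 1 ✗
  n2 stuck-at-1: output 0 ✓
  n3 stuck-at-0: output 1 ✗
  n3 stuck-at-1: output 0 ✓
  n4 stuck-at-0: output 0 ✓
  n4 stuck-at-1: output 1 ✗
Consistent faults: {n1 stuck-at-0, n2 stuck-at-1, n3 stuck-at-1, n4 stuck-at-0} — 4 in all.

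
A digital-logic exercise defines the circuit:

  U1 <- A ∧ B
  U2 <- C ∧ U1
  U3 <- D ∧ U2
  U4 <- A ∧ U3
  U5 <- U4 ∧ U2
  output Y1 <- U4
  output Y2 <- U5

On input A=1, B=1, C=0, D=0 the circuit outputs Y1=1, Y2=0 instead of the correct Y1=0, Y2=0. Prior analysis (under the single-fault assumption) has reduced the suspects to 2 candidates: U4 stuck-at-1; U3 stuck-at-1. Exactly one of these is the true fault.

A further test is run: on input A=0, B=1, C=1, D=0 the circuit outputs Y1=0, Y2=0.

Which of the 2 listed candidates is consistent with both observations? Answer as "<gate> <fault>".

U3 stuck-at-1

Evaluate each candidate on input A=0, B=1, C=1, D=0:
  U4 stuck-at-1: U1=0, U2=0, U3=0, U4=1 [stuck-at-1], U5=0 → Y1=1, Y2=0 — eliminated
  U3 stuck-at-1: U1=0, U2=0, U3=1 [stuck-at-1], U4=0, U5=0 → Y1=0, Y2=0 — matches
Only U3 stuck-at-1 reproduces the observed Y1=0, Y2=0.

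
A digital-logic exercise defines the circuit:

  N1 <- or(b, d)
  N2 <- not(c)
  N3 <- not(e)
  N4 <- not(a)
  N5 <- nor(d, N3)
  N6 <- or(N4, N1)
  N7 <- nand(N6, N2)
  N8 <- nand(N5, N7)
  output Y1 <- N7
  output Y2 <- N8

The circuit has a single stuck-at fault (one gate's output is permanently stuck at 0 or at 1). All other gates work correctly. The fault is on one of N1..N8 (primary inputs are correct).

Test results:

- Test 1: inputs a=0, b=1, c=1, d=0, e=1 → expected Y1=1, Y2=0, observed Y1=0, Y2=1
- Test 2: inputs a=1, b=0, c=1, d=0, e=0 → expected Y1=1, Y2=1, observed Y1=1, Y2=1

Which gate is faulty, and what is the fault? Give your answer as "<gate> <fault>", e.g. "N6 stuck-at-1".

N2 stuck-at-1

Fault-free values for test 1 (a=0, b=1, c=1, d=0, e=1): N1=1, N2=0, N3=0, N4=1, N5=1, N6=1, N7=1, N8=0, giving Y1=1, Y2=0. Observed Y1=0, Y2=1.
Test 1: faults giving observed Y1=0, Y2=1 are {N2 stuck-at-1, N7 stuck-at-0}.
Test 2 (a=1, b=0, c=1, d=0, e=0): fault-free N1=0, N2=0, N3=1, N4=0, N5=0, N6=0, N7=1, N8=1 → Y1=1, Y2=1; observed Y1=1, Y2=1. Eliminates N7 stuck-at-0.
Only N2 stuck-at-1 is consistent with every test.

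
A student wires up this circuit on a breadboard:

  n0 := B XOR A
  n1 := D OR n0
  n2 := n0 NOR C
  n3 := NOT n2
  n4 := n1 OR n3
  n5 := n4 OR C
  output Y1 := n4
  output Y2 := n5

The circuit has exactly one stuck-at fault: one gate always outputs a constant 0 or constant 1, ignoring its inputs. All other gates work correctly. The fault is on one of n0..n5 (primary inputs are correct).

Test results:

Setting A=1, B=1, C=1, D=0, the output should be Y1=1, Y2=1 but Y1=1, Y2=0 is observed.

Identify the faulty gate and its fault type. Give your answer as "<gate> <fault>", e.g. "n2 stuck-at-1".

Fault-free values for test 1 (A=1, B=1, C=1, D=0): n0=0, n1=0, n2=0, n3=1, n4=1, n5=1, giving Y1=1, Y2=1. Observed Y1=1, Y2=0.
Test 1: faults giving observed Y1=1, Y2=0 are {n5 stuck-at-0}.
Only n5 stuck-at-0 is consistent with every test.

n5 stuck-at-0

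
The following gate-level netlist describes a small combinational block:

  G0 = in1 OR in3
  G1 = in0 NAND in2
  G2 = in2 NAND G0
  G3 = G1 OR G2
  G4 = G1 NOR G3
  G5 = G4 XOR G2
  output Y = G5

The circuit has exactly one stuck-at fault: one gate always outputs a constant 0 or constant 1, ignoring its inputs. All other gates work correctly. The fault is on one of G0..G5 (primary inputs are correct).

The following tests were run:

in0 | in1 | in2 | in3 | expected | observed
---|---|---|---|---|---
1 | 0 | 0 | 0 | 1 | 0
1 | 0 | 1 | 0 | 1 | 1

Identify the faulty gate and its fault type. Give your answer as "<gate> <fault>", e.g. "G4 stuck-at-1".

G2 stuck-at-0

Fault-free values for test 1 (in0=1, in1=0, in2=0, in3=0): G0=0, G1=1, G2=1, G3=1, G4=0, G5=1, giving Y=1. Observed 0.
Test 1: faults giving observed 0 are {G2 stuck-at-0, G4 stuck-at-1, G5 stuck-at-0}.
Test 2 (in0=1, in1=0, in2=1, in3=0): fault-free G0=0, G1=0, G2=1, G3=1, G4=0, G5=1 → 1; observed 1. Eliminates G4 stuck-at-1, G5 stuck-at-0.
Only G2 stuck-at-0 is consistent with every test.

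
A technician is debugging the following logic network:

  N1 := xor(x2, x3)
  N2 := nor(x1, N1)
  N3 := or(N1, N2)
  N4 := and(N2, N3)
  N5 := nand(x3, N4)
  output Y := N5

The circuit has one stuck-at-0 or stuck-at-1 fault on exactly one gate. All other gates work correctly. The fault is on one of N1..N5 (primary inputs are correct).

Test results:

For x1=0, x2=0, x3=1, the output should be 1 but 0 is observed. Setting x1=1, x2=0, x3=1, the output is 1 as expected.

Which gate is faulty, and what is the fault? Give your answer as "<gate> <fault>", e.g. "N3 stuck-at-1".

N1 stuck-at-0

Fault-free values for test 1 (x1=0, x2=0, x3=1): N1=1, N2=0, N3=1, N4=0, N5=1, giving Y=1. Observed 0.
Test 1: faults giving observed 0 are {N1 stuck-at-0, N2 stuck-at-1, N4 stuck-at-1, N5 stuck-at-0}.
Test 2 (x1=1, x2=0, x3=1): fault-free N1=1, N2=0, N3=1, N4=0, N5=1 → 1; observed 1. Eliminates N2 stuck-at-1, N4 stuck-at-1, N5 stuck-at-0.
Only N1 stuck-at-0 is consistent with every test.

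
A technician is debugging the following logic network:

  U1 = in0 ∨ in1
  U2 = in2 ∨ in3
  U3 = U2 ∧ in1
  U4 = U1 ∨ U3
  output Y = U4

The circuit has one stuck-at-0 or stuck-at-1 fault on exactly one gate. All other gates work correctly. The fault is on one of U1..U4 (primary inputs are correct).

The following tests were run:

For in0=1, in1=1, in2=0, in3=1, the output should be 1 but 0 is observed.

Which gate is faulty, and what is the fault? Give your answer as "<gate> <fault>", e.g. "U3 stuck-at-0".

U4 stuck-at-0

Fault-free values for test 1 (in0=1, in1=1, in2=0, in3=1): U1=1, U2=1, U3=1, U4=1, giving Y=1. Observed 0.
Test 1: faults giving observed 0 are {U4 stuck-at-0}.
Only U4 stuck-at-0 is consistent with every test.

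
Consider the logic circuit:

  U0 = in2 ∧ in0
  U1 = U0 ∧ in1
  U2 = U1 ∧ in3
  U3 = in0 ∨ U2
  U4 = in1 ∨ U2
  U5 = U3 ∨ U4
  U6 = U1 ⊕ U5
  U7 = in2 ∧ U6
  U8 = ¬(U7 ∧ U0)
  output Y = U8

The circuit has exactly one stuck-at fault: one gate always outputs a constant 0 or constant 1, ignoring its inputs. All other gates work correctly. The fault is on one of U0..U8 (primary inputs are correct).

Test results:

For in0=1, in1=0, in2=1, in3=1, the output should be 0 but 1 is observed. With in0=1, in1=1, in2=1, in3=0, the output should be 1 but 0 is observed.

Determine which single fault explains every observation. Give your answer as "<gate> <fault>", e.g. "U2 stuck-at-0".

Fault-free values for test 1 (in0=1, in1=0, in2=1, in3=1): U0=1, U1=0, U2=0, U3=1, U4=0, U5=1, U6=1, U7=1, U8=0, giving Y=0. Observed 1.
Test 1: faults giving observed 1 are {U0 stuck-at-0, U1 stuck-at-1, U3 stuck-at-0, U5 stuck-at-0, U6 stuck-at-0, U7 stuck-at-0, U8 stuck-at-1}.
Test 2 (in0=1, in1=1, in2=1, in3=0): fault-free U0=1, U1=1, U2=0, U3=1, U4=1, U5=1, U6=0, U7=0, U8=1 → 1; observed 0. Eliminates U0 stuck-at-0, U1 stuck-at-1, U3 stuck-at-0, U6 stuck-at-0, U7 stuck-at-0, U8 stuck-at-1.
Only U5 stuck-at-0 is consistent with every test.

U5 stuck-at-0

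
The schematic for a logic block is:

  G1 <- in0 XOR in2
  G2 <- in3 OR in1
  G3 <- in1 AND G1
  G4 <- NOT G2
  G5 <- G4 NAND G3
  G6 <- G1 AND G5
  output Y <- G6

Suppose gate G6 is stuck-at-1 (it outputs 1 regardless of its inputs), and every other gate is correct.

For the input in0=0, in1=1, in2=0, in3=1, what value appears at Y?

1

Propagate with G6 forced: G1=0, G2=1, G3=0, G4=0, G5=1, G6=1 [stuck-at-1].
So Y = 1. (Without the fault it would be 0.)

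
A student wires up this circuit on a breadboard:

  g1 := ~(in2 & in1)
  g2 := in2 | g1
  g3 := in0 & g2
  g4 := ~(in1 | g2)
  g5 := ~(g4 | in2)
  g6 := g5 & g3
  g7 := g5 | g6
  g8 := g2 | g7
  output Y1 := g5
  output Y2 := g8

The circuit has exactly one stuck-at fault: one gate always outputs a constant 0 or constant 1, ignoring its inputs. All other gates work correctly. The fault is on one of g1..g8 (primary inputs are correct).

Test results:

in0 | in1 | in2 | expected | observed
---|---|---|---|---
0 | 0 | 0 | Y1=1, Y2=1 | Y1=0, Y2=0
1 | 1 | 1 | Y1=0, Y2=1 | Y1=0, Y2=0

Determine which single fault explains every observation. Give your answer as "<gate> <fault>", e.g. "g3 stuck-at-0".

Fault-free values for test 1 (in0=0, in1=0, in2=0): g1=1, g2=1, g3=0, g4=0, g5=1, g6=0, g7=1, g8=1, giving Y1=1, Y2=1. Observed Y1=0, Y2=0.
Test 1: faults giving observed Y1=0, Y2=0 are {g1 stuck-at-0, g2 stuck-at-0}.
Test 2 (in0=1, in1=1, in2=1): fault-free g1=0, g2=1, g3=1, g4=0, g5=0, g6=0, g7=0, g8=1 → Y1=0, Y2=1; observed Y1=0, Y2=0. Eliminates g1 stuck-at-0.
Only g2 stuck-at-0 is consistent with every test.

g2 stuck-at-0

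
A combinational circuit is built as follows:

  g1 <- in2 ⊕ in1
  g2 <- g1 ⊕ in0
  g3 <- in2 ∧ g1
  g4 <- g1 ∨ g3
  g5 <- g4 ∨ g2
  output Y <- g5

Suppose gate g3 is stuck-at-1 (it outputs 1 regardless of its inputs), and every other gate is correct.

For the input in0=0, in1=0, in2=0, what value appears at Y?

1

Propagate with g3 forced: g1=0, g2=0, g3=1 [stuck-at-1], g4=1, g5=1.
So Y = 1. (Without the fault it would be 0.)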